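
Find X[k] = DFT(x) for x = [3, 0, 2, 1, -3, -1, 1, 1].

X[k] = Σ(n=0 to 7) x[n] · ω_8^(nk)
where ω_8 = e^(-2πi/8)

Computing each X[k]:
X[0] = 4
X[1] = 6.7071-1.7071i
X[2] = -3+3i
X[3] = 5.2929+0.2929i
X[4] = 2
X[5] = 5.2929-0.2929i
X[6] = -3-3i
X[7] = 6.7071+1.7071i

X = [4, 6.7071-1.7071i, -3+3i, 5.2929+0.2929i, 2, 5.2929-0.2929i, -3-3i, 6.7071+1.7071i]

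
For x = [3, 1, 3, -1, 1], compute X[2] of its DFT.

X[2] = Σ(n=0 to 4) x[n] · ω_5^(2n) where ω_5 = e^(-2πi/5)
= (3)·ω_5^0 + (1)·ω_5^2 + (3)·ω_5^4 + (-1)·ω_5^6 + (1)·ω_5^8

X[2] = 2.0000+3.8042i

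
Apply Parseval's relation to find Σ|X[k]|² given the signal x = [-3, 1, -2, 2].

Parseval: Σ|x[n]|² = (1/N)Σ|X[k]|², so Σ|X[k]|² = N·Σ|x[n]|² = 4·18.0000

Σ|X[k]|² = N·Σ|x[n]|² = 4·18.0000 = 72.0000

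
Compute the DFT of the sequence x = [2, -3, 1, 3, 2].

X[k] = Σ(n=0 to 4) x[n] · ω_5^(nk)
where ω_5 = e^(-2πi/5)

Computing each X[k]:
X[0] = 5
X[1] = -1.5451+5.9309i
X[2] = 4.0451+1.0368i
X[3] = 4.0451-1.0368i
X[4] = -1.5451-5.9309i

X = [5, -1.5451+5.9309i, 4.0451+1.0368i, 4.0451-1.0368i, -1.5451-5.9309i]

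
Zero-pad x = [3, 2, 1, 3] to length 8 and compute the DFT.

Original 4-point DFT: [9, 2+1i, -1, 2-1i]
Zero-padded 8-point DFT provides frequency interpolation.

DFT_8([x, 0, ...]) = [9, 2.2929-4.5355i, 2+1i, 3.7071-2.5355i, -1, 3.7071+2.5355i, 2-1i, 2.2929+4.5355i]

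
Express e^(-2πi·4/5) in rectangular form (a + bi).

ω_5^4 = e^(-2πi·4/5)
= cos(-2π·4/5) + i·sin(-2π·4/5)
= cos(-8π/5) + i·sin(-8π/5)

ω_5^4 = cos(-8π/5) + i·sin(-8π/5) = 0.3090+0.9511i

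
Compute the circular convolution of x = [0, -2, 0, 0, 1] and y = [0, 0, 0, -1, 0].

(x ⊛ y)[n] = Σ(m=0 to 4) x[m] · y[(n-m) mod 5]

Computing each output sample:
(x ⊛ y)[0] = 0
(x ⊛ y)[1] = 0
(x ⊛ y)[2] = -1
(x ⊛ y)[3] = 0
(x ⊛ y)[4] = 2

x ⊛ y = [0, 0, -1, 0, 2]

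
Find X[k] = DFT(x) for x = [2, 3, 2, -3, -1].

X[k] = Σ(n=0 to 4) x[n] · ω_5^(nk)
where ω_5 = e^(-2πi/5)

Computing each X[k]:
X[0] = 3
X[1] = 3.4271-6.7432i
X[2] = 0.0729+2.4041i
X[3] = 0.0729-2.4041i
X[4] = 3.4271+6.7432i

X = [3, 3.4271-6.7432i, 0.0729+2.4041i, 0.0729-2.4041i, 3.4271+6.7432i]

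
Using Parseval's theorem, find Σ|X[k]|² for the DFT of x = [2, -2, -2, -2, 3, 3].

Parseval: Σ|x[n]|² = (1/N)Σ|X[k]|², so Σ|X[k]|² = N·Σ|x[n]|² = 6·34.0000

Σ|X[k]|² = N·Σ|x[n]|² = 6·34.0000 = 204.0000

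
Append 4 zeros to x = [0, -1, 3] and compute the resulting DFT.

Original 3-point DFT: [2, -1.0000+3.4641i, -1.0000-3.4641i]
Zero-padded 7-point DFT provides frequency interpolation.

DFT_7([x, 0, ...]) = [2, -1.2911-2.1430i, -2.4804+2.2766i, 2.7714+2.7794i, 2.7714-2.7794i, -2.4804-2.2766i, -1.2911+2.1430i]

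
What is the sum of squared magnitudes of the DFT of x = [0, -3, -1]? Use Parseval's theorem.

Parseval: Σ|x[n]|² = (1/N)Σ|X[k]|², so Σ|X[k]|² = N·Σ|x[n]|² = 3·10.0000

Σ|X[k]|² = N·Σ|x[n]|² = 3·10.0000 = 30.0000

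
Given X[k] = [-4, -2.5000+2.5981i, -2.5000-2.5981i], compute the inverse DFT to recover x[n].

x[n] = (1/3) Σ(k=0 to 2) X[k] · e^(2πikn/3)

Computing each x[n]:
x[0] = -3
x[1] = -2
x[2] = 1

x = [-3, -2, 1]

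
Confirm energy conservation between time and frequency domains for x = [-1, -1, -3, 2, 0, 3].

Time domain:
Σ|x[n]|² = |-1|² + |-1|² + |-3|² + |2|² + |0|² + |3|² = 24.0000

Frequency domain:
(1/6)Σ|X[k]|² = (1/6)(|0|² + |-0.5000+6.0622i|² + |1.5000+0.8660i|² + |-8|² + |1.5000-0.8660i|² + |-0.5000-6.0622i|²) = (1/6)·144.0000 = 24.0000

Both sides agree, confirming Parseval's theorem.

Σ|x[n]|² = (1/N)Σ|X[k]|² = 24.0000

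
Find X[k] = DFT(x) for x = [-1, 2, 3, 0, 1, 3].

X[k] = Σ(n=0 to 5) x[n] · ω_6^(nk)
where ω_6 = e^(-2πi/6)

Computing each X[k]:
X[0] = 8
X[1] = -0.5000-0.8660i
X[2] = -5.5000+2.5981i
X[3] = -2
X[4] = -5.5000-2.5981i
X[5] = -0.5000+0.8660i

X = [8, -0.5000-0.8660i, -5.5000+2.5981i, -2, -5.5000-2.5981i, -0.5000+0.8660i]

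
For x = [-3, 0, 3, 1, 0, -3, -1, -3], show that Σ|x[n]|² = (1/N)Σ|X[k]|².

Time domain:
Σ|x[n]|² = |-3|² + |0|² + |3|² + |1|² + |0|² + |-3|² + |-1|² + |-3|² = 38.0000

Frequency domain:
(1/8)Σ|X[k]|² = (1/8)(|-6|² + |-3.7071-8.9497i|² + |-5+1i|² + |-2.2929-0.9497i|² + |4|² + |-2.2929+0.9497i|² + |-5-1i|² + |-3.7071+8.9497i|²) = (1/8)·304.0000 = 38.0000

Both sides agree, confirming Parseval's theorem.

Σ|x[n]|² = (1/N)Σ|X[k]|² = 38.0000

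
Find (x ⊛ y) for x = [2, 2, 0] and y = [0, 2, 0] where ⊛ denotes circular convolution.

(x ⊛ y)[n] = Σ(m=0 to 2) x[m] · y[(n-m) mod 3]

Computing each output sample:
(x ⊛ y)[0] = 0
(x ⊛ y)[1] = 4
(x ⊛ y)[2] = 4

x ⊛ y = [0, 4, 4]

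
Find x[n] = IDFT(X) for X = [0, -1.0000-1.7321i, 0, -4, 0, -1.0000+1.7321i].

x[n] = (1/6) Σ(k=0 to 5) X[k] · e^(2πikn/6)

Computing each x[n]:
x[0] = -1
x[1] = 1
x[2] = 0
x[3] = 1
x[4] = -1
x[5] = 0

x = [-1, 1, 0, 1, -1, 0]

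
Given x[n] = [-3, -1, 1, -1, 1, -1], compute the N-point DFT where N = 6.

X[k] = Σ(n=0 to 5) x[n] · ω_6^(nk)
where ω_6 = e^(-2πi/6)

Computing each X[k]:
X[0] = -4
X[1] = -4
X[2] = -4
X[3] = 2
X[4] = -4
X[5] = -4

X = [-4, -4, -4, 2, -4, -4]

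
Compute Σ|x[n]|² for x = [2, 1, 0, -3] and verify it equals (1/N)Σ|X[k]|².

Time domain:
Σ|x[n]|² = |2|² + |1|² + |0|² + |-3|² = 14.0000

Frequency domain:
(1/4)Σ|X[k]|² = (1/4)(|0|² + |2-4i|² + |4|² + |2+4i|²) = (1/4)·56.0000 = 14.0000

Both sides agree, confirming Parseval's theorem.

Σ|x[n]|² = (1/N)Σ|X[k]|² = 14.0000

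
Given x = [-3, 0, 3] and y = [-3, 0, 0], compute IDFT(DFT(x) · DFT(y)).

(x ⊛ y)[n] = Σ(m=0 to 2) x[m] · y[(n-m) mod 3]

Computing each output sample:
(x ⊛ y)[0] = 9
(x ⊛ y)[1] = 0
(x ⊛ y)[2] = -9

x ⊛ y = [9, 0, -9]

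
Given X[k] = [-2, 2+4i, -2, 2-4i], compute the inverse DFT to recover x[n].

x[n] = (1/4) Σ(k=0 to 3) X[k] · e^(2πikn/4)

Computing each x[n]:
x[0] = 0
x[1] = -2
x[2] = -2
x[3] = 2

x = [0, -2, -2, 2]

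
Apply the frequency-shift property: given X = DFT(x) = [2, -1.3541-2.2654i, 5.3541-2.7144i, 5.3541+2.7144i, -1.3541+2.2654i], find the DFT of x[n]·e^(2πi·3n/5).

Modulation property: DFT(ω_5^(-3n)·x[n]) = X[(k-3) mod 5], so circularly shift X by 3 positions.

X[k-3] = [5.3541-2.7144i, 5.3541+2.7144i, -1.3541+2.2654i, 2, -1.3541-2.2654i]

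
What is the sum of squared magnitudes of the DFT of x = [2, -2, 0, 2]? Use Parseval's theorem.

Parseval: Σ|x[n]|² = (1/N)Σ|X[k]|², so Σ|X[k]|² = N·Σ|x[n]|² = 4·12.0000

Σ|X[k]|² = N·Σ|x[n]|² = 4·12.0000 = 48.0000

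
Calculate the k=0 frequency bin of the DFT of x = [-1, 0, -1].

X[0] = Σ(n=0 to 2) x[n] · ω_3^0 = Σ x[n]
= (-1) + (0) + (-1)

X[0] = -2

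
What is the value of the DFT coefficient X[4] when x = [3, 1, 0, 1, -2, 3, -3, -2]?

X[4] = Σ(n=0 to 7) x[n] · ω_8^(4n) where ω_8 = e^(-2πi/8)
= (3)·ω_8^0 + (1)·ω_8^4 + (0)·ω_8^8 + (1)·ω_8^12 + (-2)·ω_8^16 + (3)·ω_8^20 + (-3)·ω_8^24 + (-2)·ω_8^28

X[4] = -5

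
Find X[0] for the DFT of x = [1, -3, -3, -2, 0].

X[0] = Σ(n=0 to 4) x[n] · ω_5^0 = Σ x[n]
= (1) + (-3) + (-3) + (-2) + (0)

X[0] = -7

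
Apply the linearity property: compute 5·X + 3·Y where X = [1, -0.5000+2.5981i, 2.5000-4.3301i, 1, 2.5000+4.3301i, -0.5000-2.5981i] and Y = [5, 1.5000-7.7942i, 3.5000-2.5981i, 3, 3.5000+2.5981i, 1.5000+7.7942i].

By linearity: DFT(5x + 3y) = 5·DFT(x) + 3·DFT(y)
= 5·[1, -0.5000+2.5981i, 2.5000-4.3301i, 1, 2.5000+4.3301i, -0.5000-2.5981i] + 3·[5, 1.5000-7.7942i, 3.5000-2.5981i, 3, 3.5000+2.5981i, 1.5000+7.7942i]

Computing element-wise:
Z[0] = 5·(1) + 3·(5) = 20
Z[1] = 5·(-0.5000+2.5981i) + 3·(1.5000-7.7942i) = 2.0000-10.3921i
Z[2] = 5·(2.5000-4.3301i) + 3·(3.5000-2.5981i) = 23.0000-29.4448i
Z[3] = 5·(1) + 3·(3) = 14
Z[4] = 5·(2.5000+4.3301i) + 3·(3.5000+2.5981i) = 23.0000+29.4448i
Z[5] = 5·(-0.5000-2.5981i) + 3·(1.5000+7.7942i) = 2.0000+10.3921i

DFT(5x + 3y) = 5·X + 3·Y = [20, 2.0000-10.3921i, 23.0000-29.4448i, 14, 23.0000+29.4448i, 2.0000+10.3921i]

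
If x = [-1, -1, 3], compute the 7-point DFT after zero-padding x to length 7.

Original 3-point DFT: [1, -2.0000+3.4641i, -2.0000-3.4641i]
Zero-padded 7-point DFT provides frequency interpolation.

DFT_7([x, 0, ...]) = [1, -2.2911-2.1430i, -3.4804+2.2766i, 1.7714+2.7794i, 1.7714-2.7794i, -3.4804-2.2766i, -2.2911+2.1430i]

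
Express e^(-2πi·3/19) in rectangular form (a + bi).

ω_19^3 = e^(-2πi·3/19)
= cos(-2π·3/19) + i·sin(-2π·3/19)
= cos(-6π/19) + i·sin(-6π/19)

ω_19^3 = cos(-6π/19) + i·sin(-6π/19) = 0.5469-0.8372i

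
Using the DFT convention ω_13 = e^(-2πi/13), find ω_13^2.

ω_13^2 = e^(-2πi·2/13)
= cos(-2π·2/13) + i·sin(-2π·2/13)
= cos(-4π/13) + i·sin(-4π/13)

ω_13^2 = cos(-4π/13) + i·sin(-4π/13) = 0.5681-0.8230i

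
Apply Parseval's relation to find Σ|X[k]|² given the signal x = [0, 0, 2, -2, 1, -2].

Parseval: Σ|x[n]|² = (1/N)Σ|X[k]|², so Σ|X[k]|² = N·Σ|x[n]|² = 6·13.0000

Σ|X[k]|² = N·Σ|x[n]|² = 6·13.0000 = 78.0000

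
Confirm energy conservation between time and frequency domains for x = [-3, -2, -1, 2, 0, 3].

Time domain:
Σ|x[n]|² = |-3|² + |-2|² + |-1|² + |2|² + |0|² + |3|² = 27.0000

Frequency domain:
(1/6)Σ|X[k]|² = (1/6)(|-1|² + |-4.0000+5.1962i|² + |-1.0000+3.4641i|² + |-7|² + |-1.0000-3.4641i|² + |-4.0000-5.1962i|²) = (1/6)·162.0000 = 27.0000

Both sides agree, confirming Parseval's theorem.

Σ|x[n]|² = (1/N)Σ|X[k]|² = 27.0000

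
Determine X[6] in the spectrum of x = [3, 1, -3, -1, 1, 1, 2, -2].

X[6] = Σ(n=0 to 7) x[n] · ω_8^(6n) where ω_8 = e^(-2πi/8)
= (3)·ω_8^0 + (1)·ω_8^6 + (-3)·ω_8^12 + (-1)·ω_8^18 + (1)·ω_8^24 + (1)·ω_8^30 + (2)·ω_8^36 + (-2)·ω_8^42

X[6] = 5+5i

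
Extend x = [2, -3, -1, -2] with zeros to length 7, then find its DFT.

Original 4-point DFT: [-4, 3+1i, 6, 3-1i]
Zero-padded 7-point DFT provides frequency interpolation.

DFT_7([x, 0, ...]) = [-4, 2.1540+4.1882i, 2.3216+0.9272i, 4.5245+2.4697i, 4.5245-2.4697i, 2.3216-0.9272i, 2.1540-4.1882i]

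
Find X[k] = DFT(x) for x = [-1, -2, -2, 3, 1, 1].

X[k] = Σ(n=0 to 5) x[n] · ω_6^(nk)
where ω_6 = e^(-2πi/6)

Computing each X[k]:
X[0] = 0
X[1] = -4.0000+5.1962i
X[2] = 3
X[3] = -4
X[4] = 3
X[5] = -4.0000-5.1962i

X = [0, -4.0000+5.1962i, 3, -4, 3, -4.0000-5.1962i]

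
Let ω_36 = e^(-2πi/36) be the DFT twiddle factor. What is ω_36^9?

ω_36^9 = e^(-2πi·9/36)
= cos(-2π·9/36) + i·sin(-2π·9/36)
= cos(-18π/36) + i·sin(-18π/36)

ω_36^9 = cos(-18π/36) + i·sin(-18π/36) = -1i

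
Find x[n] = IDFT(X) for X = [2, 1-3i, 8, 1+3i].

x[n] = (1/4) Σ(k=0 to 3) X[k] · e^(2πikn/4)

Computing each x[n]:
x[0] = 3
x[1] = 0
x[2] = 2
x[3] = -3

x = [3, 0, 2, -3]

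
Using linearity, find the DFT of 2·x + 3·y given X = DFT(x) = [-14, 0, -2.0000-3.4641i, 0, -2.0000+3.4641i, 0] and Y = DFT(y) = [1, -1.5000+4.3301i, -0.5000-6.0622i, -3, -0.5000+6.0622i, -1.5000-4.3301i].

By linearity: DFT(2x + 3y) = 2·DFT(x) + 3·DFT(y)
= 2·[-14, 0, -2.0000-3.4641i, 0, -2.0000+3.4641i, 0] + 3·[1, -1.5000+4.3301i, -0.5000-6.0622i, -3, -0.5000+6.0622i, -1.5000-4.3301i]

Computing element-wise:
Z[0] = 2·(-14) + 3·(1) = -25
Z[1] = 2·(0) + 3·(-1.5000+4.3301i) = -4.5000+12.9903i
Z[2] = 2·(-2.0000-3.4641i) + 3·(-0.5000-6.0622i) = -5.5000-25.1148i
Z[3] = 2·(0) + 3·(-3) = -9
Z[4] = 2·(-2.0000+3.4641i) + 3·(-0.5000+6.0622i) = -5.5000+25.1148i
Z[5] = 2·(0) + 3·(-1.5000-4.3301i) = -4.5000-12.9903i

DFT(2x + 3y) = 2·X + 3·Y = [-25, -4.5000+12.9903i, -5.5000-25.1148i, -9, -5.5000+25.1148i, -4.5000-12.9903i]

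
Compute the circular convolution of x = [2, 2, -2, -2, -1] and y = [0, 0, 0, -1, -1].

(x ⊛ y)[n] = Σ(m=0 to 4) x[m] · y[(n-m) mod 5]

Computing each output sample:
(x ⊛ y)[0] = 0
(x ⊛ y)[1] = 4
(x ⊛ y)[2] = 3
(x ⊛ y)[3] = -1
(x ⊛ y)[4] = -4

x ⊛ y = [0, 4, 3, -1, -4]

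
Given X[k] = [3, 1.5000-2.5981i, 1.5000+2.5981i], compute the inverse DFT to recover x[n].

x[n] = (1/3) Σ(k=0 to 2) X[k] · e^(2πikn/3)

Computing each x[n]:
x[0] = 2
x[1] = 2
x[2] = -1

x = [2, 2, -1]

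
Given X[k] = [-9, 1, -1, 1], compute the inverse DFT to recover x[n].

x[n] = (1/4) Σ(k=0 to 3) X[k] · e^(2πikn/4)

Computing each x[n]:
x[0] = -2
x[1] = -2
x[2] = -3
x[3] = -2

x = [-2, -2, -3, -2]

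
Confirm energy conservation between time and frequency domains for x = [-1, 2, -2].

Time domain:
Σ|x[n]|² = |-1|² + |2|² + |-2|² = 9.0000

Frequency domain:
(1/3)Σ|X[k]|² = (1/3)(|-1|² + |-1.0000-3.4641i|² + |-1.0000+3.4641i|²) = (1/3)·27.0000 = 9.0000

Both sides agree, confirming Parseval's theorem.

Σ|x[n]|² = (1/N)Σ|X[k]|² = 9.0000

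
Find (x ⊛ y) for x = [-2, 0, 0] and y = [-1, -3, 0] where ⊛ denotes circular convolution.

(x ⊛ y)[n] = Σ(m=0 to 2) x[m] · y[(n-m) mod 3]

Computing each output sample:
(x ⊛ y)[0] = 2
(x ⊛ y)[1] = 6
(x ⊛ y)[2] = 0

x ⊛ y = [2, 6, 0]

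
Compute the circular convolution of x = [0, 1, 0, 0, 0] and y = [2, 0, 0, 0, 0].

(x ⊛ y)[n] = Σ(m=0 to 4) x[m] · y[(n-m) mod 5]

Computing each output sample:
(x ⊛ y)[0] = 0
(x ⊛ y)[1] = 2
(x ⊛ y)[2] = 0
(x ⊛ y)[3] = 0
(x ⊛ y)[4] = 0

x ⊛ y = [0, 2, 0, 0, 0]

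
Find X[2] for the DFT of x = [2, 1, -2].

X[2] = Σ(n=0 to 2) x[n] · ω_3^(2n) where ω_3 = e^(-2πi/3)
= (2)·ω_3^0 + (1)·ω_3^2 + (-2)·ω_3^4

X[2] = 2.5000+2.5981i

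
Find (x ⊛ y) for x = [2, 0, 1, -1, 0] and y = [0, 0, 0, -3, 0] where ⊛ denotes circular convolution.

(x ⊛ y)[n] = Σ(m=0 to 4) x[m] · y[(n-m) mod 5]

Computing each output sample:
(x ⊛ y)[0] = -3
(x ⊛ y)[1] = 3
(x ⊛ y)[2] = 0
(x ⊛ y)[3] = -6
(x ⊛ y)[4] = 0

x ⊛ y = [-3, 3, 0, -6, 0]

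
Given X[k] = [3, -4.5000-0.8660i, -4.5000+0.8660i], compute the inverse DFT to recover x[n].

x[n] = (1/3) Σ(k=0 to 2) X[k] · e^(2πikn/3)

Computing each x[n]:
x[0] = -2
x[1] = 3
x[2] = 2

x = [-2, 3, 2]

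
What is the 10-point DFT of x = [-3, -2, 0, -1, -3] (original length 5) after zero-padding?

Original 5-point DFT: [-9, -3.7361-1.5388i, 0.7361+0.3633i, 0.7361-0.3633i, -3.7361+1.5388i]
Zero-padded 10-point DFT provides frequency interpolation.

DFT_10([x, 0, ...]) = [-9, -1.8820+3.8900i, -3.7361-1.5388i, -4.1180+4.1675i, 0.7361+0.3633i, -3, 0.7361-0.3633i, -4.1180-4.1675i, -3.7361+1.5388i, -1.8820-3.8900i]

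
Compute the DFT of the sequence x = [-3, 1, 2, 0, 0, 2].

X[k] = Σ(n=0 to 5) x[n] · ω_6^(nk)
where ω_6 = e^(-2πi/6)

Computing each X[k]:
X[0] = 2
X[1] = -2.5000-0.8660i
X[2] = -5.5000+2.5981i
X[3] = -4
X[4] = -5.5000-2.5981i
X[5] = -2.5000+0.8660i

X = [2, -2.5000-0.8660i, -5.5000+2.5981i, -4, -5.5000-2.5981i, -2.5000+0.8660i]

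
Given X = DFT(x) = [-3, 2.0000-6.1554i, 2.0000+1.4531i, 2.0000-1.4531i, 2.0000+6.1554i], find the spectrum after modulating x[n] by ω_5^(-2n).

Modulation property: DFT(ω_5^(-2n)·x[n]) = X[(k-2) mod 5], so circularly shift X by 2 positions.

X[k-2] = [2.0000-1.4531i, 2.0000+6.1554i, -3, 2.0000-6.1554i, 2.0000+1.4531i]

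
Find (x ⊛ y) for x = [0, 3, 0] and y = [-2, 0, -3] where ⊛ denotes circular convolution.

(x ⊛ y)[n] = Σ(m=0 to 2) x[m] · y[(n-m) mod 3]

Computing each output sample:
(x ⊛ y)[0] = -9
(x ⊛ y)[1] = -6
(x ⊛ y)[2] = 0

x ⊛ y = [-9, -6, 0]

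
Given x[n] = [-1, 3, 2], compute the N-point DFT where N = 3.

X[k] = Σ(n=0 to 2) x[n] · ω_3^(nk)
where ω_3 = e^(-2πi/3)

Computing each X[k]:
X[0] = 4
X[1] = -3.5000-0.8660i
X[2] = -3.5000+0.8660i

X = [4, -3.5000-0.8660i, -3.5000+0.8660i]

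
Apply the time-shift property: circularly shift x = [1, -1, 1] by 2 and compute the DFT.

Time shift by 2: X_shifted[k] = ω_3^(2k) · X[k]
Shifted x = [-1, 1, 1]

DFT(x[n-2]) = [1, -2, -2]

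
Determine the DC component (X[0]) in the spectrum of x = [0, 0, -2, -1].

X[0] = Σ(n=0 to 3) x[n] · ω_4^0 = Σ x[n]
= (0) + (0) + (-2) + (-1)

X[0] = -3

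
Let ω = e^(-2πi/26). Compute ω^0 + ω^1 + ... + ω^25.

Sum of all nth roots of unity equals 0 for n > 1 (geometric series with r ≠ 1).

0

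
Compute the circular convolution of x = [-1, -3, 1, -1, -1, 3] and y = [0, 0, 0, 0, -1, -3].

(x ⊛ y)[n] = Σ(m=0 to 5) x[m] · y[(n-m) mod 6]

Computing each output sample:
(x ⊛ y)[0] = 8
(x ⊛ y)[1] = -2
(x ⊛ y)[2] = 4
(x ⊛ y)[3] = 0
(x ⊛ y)[4] = -8
(x ⊛ y)[5] = 6

x ⊛ y = [8, -2, 4, 0, -8, 6]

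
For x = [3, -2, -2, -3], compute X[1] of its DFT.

X[1] = Σ(n=0 to 3) x[n] · ω_4^(1n) where ω_4 = e^(-2πi/4)
= (3)·ω_4^0 + (-2)·ω_4^1 + (-2)·ω_4^2 + (-3)·ω_4^3

X[1] = 5-1i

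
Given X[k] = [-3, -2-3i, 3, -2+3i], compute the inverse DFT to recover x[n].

x[n] = (1/4) Σ(k=0 to 3) X[k] · e^(2πikn/4)

Computing each x[n]:
x[0] = -1
x[1] = 0
x[2] = 1
x[3] = -3

x = [-1, 0, 1, -3]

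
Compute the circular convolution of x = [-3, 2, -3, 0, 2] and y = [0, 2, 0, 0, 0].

(x ⊛ y)[n] = Σ(m=0 to 4) x[m] · y[(n-m) mod 5]

Computing each output sample:
(x ⊛ y)[0] = 4
(x ⊛ y)[1] = -6
(x ⊛ y)[2] = 4
(x ⊛ y)[3] = -6
(x ⊛ y)[4] = 0

x ⊛ y = [4, -6, 4, -6, 0]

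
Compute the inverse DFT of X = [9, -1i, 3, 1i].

x[n] = (1/4) Σ(k=0 to 3) X[k] · e^(2πikn/4)

Computing each x[n]:
x[0] = 3
x[1] = 2
x[2] = 3
x[3] = 1

x = [3, 2, 3, 1]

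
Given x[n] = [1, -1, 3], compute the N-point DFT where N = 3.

X[k] = Σ(n=0 to 2) x[n] · ω_3^(nk)
where ω_3 = e^(-2πi/3)

Computing each X[k]:
X[0] = 3
X[1] = 3.4641i
X[2] = -3.4641i

X = [3, 3.4641i, -3.4641i]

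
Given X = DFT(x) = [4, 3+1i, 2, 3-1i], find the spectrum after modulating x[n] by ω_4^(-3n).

Modulation property: DFT(ω_4^(-3n)·x[n]) = X[(k-3) mod 4], so circularly shift X by 3 positions.

X[k-3] = [3+1i, 2, 3-1i, 4]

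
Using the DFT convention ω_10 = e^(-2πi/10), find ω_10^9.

ω_10^9 = e^(-2πi·9/10)
= cos(-2π·9/10) + i·sin(-2π·9/10)
= cos(-18π/10) + i·sin(-18π/10)

ω_10^9 = cos(-18π/10) + i·sin(-18π/10) = 0.8090+0.5878i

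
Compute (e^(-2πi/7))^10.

Since ω_7^7 = 1, powers reduce modulo 7.
10 mod 7 = 3
So ω_7^10 = ω_7^3 = e^(-2πi·3/7)

ω_7^10 = ω_7^3 = -0.9010-0.4339i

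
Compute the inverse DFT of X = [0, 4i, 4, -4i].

x[n] = (1/4) Σ(k=0 to 3) X[k] · e^(2πikn/4)

Computing each x[n]:
x[0] = 1
x[1] = -3
x[2] = 1
x[3] = 1

x = [1, -3, 1, 1]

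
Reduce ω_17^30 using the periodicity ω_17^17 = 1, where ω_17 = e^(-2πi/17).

Since ω_17^17 = 1, powers reduce modulo 17.
30 mod 17 = 13
So ω_17^30 = ω_17^13 = e^(-2πi·13/17)

ω_17^30 = ω_17^13 = 0.0923+0.9957i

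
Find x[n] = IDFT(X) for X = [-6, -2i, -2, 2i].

x[n] = (1/4) Σ(k=0 to 3) X[k] · e^(2πikn/4)

Computing each x[n]:
x[0] = -2
x[1] = 0
x[2] = -2
x[3] = -2

x = [-2, 0, -2, -2]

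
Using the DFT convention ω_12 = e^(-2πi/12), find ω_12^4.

ω_12^4 = e^(-2πi·4/12)
= cos(-2π·4/12) + i·sin(-2π·4/12)
= cos(-8π/12) + i·sin(-8π/12)

ω_12^4 = cos(-8π/12) + i·sin(-8π/12) = -0.5000-0.8660i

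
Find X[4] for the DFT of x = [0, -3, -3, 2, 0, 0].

X[4] = Σ(n=0 to 5) x[n] · ω_6^(4n) where ω_6 = e^(-2πi/6)
= (0)·ω_6^0 + (-3)·ω_6^4 + (-3)·ω_6^8 + (2)·ω_6^12 + (0)·ω_6^16 + (0)·ω_6^20

X[4] = 5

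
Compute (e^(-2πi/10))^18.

Since ω_10^10 = 1, powers reduce modulo 10.
18 mod 10 = 8
So ω_10^18 = ω_10^8 = e^(-2πi·8/10)

ω_10^18 = ω_10^8 = 0.3090+0.9511i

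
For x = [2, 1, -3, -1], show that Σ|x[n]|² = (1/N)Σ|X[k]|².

Time domain:
Σ|x[n]|² = |2|² + |1|² + |-3|² + |-1|² = 15.0000

Frequency domain:
(1/4)Σ|X[k]|² = (1/4)(|-1|² + |5-2i|² + |-1|² + |5+2i|²) = (1/4)·60.0000 = 15.0000

Both sides agree, confirming Parseval's theorem.

Σ|x[n]|² = (1/N)Σ|X[k]|² = 15.0000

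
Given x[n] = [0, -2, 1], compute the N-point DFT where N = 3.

X[k] = Σ(n=0 to 2) x[n] · ω_3^(nk)
where ω_3 = e^(-2πi/3)

Computing each X[k]:
X[0] = -1
X[1] = 0.5000+2.5981i
X[2] = 0.5000-2.5981i

X = [-1, 0.5000+2.5981i, 0.5000-2.5981i]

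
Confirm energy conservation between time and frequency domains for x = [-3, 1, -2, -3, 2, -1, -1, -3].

Time domain:
Σ|x[n]|² = |-3|² + |1|² + |-2|² + |-3|² + |2|² + |-1|² + |-1|² + |-3|² = 38.0000

Frequency domain:
(1/8)Σ|X[k]|² = (1/8)(|-10|² + |-3.5858-0.4142i|² + |2-6i|² + |-6.4142-2.4142i|² + |2|² + |-6.4142+2.4142i|² + |2+6i|² + |-3.5858+0.4142i|²) = (1/8)·304.0000 = 38.0000

Both sides agree, confirming Parseval's theorem.

Σ|x[n]|² = (1/N)Σ|X[k]|² = 38.0000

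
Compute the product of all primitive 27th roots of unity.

The primitive 27th roots of unity are ω_27^k for k coprime to 27: k ∈ {1, 2, 4, 5, 7, 8, 10, 11, 13, 14, 16, 17, 19, 20, 22, 23, 25, 26}
Their product equals the constant term of the cyclotomic polynomial Φ_27(x) up to sign.
For n ≥ 3, the product of all primitive nth roots of unity is 1. (For n=1 it is 1; for n=2 it is -1.)

1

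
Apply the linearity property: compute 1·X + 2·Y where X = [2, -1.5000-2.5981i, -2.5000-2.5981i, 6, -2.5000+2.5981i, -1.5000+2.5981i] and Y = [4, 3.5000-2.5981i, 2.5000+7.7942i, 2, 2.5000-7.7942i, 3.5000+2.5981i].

By linearity: DFT(1x + 2y) = 1·DFT(x) + 2·DFT(y)
= 1·[2, -1.5000-2.5981i, -2.5000-2.5981i, 6, -2.5000+2.5981i, -1.5000+2.5981i] + 2·[4, 3.5000-2.5981i, 2.5000+7.7942i, 2, 2.5000-7.7942i, 3.5000+2.5981i]

Computing element-wise:
Z[0] = 1·(2) + 2·(4) = 10
Z[1] = 1·(-1.5000-2.5981i) + 2·(3.5000-2.5981i) = 5.5000-7.7943i
Z[2] = 1·(-2.5000-2.5981i) + 2·(2.5000+7.7942i) = 2.5000+12.9903i
Z[3] = 1·(6) + 2·(2) = 10
Z[4] = 1·(-2.5000+2.5981i) + 2·(2.5000-7.7942i) = 2.5000-12.9903i
Z[5] = 1·(-1.5000+2.5981i) + 2·(3.5000+2.5981i) = 5.5000+7.7943i

DFT(1x + 2y) = 1·X + 2·Y = [10, 5.5000-7.7943i, 2.5000+12.9903i, 10, 2.5000-12.9903i, 5.5000+7.7943i]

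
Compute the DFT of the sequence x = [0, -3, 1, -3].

X[k] = Σ(n=0 to 3) x[n] · ω_4^(nk)
where ω_4 = e^(-2πi/4)

Computing each X[k]:
X[0] = -5
X[1] = -1
X[2] = 7
X[3] = -1

X = [-5, -1, 7, -1]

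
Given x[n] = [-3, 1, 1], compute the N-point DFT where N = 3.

X[k] = Σ(n=0 to 2) x[n] · ω_3^(nk)
where ω_3 = e^(-2πi/3)

Computing each X[k]:
X[0] = -1
X[1] = -4
X[2] = -4

X = [-1, -4, -4]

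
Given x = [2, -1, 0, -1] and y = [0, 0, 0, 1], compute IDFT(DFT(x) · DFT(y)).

(x ⊛ y)[n] = Σ(m=0 to 3) x[m] · y[(n-m) mod 4]

Computing each output sample:
(x ⊛ y)[0] = -1
(x ⊛ y)[1] = 0
(x ⊛ y)[2] = -1
(x ⊛ y)[3] = 2

x ⊛ y = [-1, 0, -1, 2]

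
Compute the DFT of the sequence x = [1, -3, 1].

X[k] = Σ(n=0 to 2) x[n] · ω_3^(nk)
where ω_3 = e^(-2πi/3)

Computing each X[k]:
X[0] = -1
X[1] = 2.0000+3.4641i
X[2] = 2.0000-3.4641i

X = [-1, 2.0000+3.4641i, 2.0000-3.4641i]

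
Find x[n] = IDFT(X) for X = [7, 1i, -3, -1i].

x[n] = (1/4) Σ(k=0 to 3) X[k] · e^(2πikn/4)

Computing each x[n]:
x[0] = 1
x[1] = 2
x[2] = 1
x[3] = 3

x = [1, 2, 1, 3]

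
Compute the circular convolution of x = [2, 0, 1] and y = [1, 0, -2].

(x ⊛ y)[n] = Σ(m=0 to 2) x[m] · y[(n-m) mod 3]

Computing each output sample:
(x ⊛ y)[0] = 2
(x ⊛ y)[1] = -2
(x ⊛ y)[2] = -3

x ⊛ y = [2, -2, -3]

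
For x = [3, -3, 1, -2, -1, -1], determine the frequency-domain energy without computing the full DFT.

Parseval: Σ|x[n]|² = (1/N)Σ|X[k]|², so Σ|X[k]|² = N·Σ|x[n]|² = 6·25.0000

Σ|X[k]|² = N·Σ|x[n]|² = 6·25.0000 = 150.0000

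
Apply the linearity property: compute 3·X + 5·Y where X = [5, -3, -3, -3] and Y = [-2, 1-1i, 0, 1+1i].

By linearity: DFT(3x + 5y) = 3·DFT(x) + 5·DFT(y)
= 3·[5, -3, -3, -3] + 5·[-2, 1-1i, 0, 1+1i]

Computing element-wise:
Z[0] = 3·(5) + 5·(-2) = 5
Z[1] = 3·(-3) + 5·(1-1i) = -4-5i
Z[2] = 3·(-3) + 5·(0) = -9
Z[3] = 3·(-3) + 5·(1+1i) = -4+5i

DFT(3x + 5y) = 3·X + 5·Y = [5, -4-5i, -9, -4+5i]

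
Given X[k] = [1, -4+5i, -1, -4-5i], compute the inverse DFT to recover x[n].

x[n] = (1/4) Σ(k=0 to 3) X[k] · e^(2πikn/4)

Computing each x[n]:
x[0] = -2
x[1] = -2
x[2] = 2
x[3] = 3

x = [-2, -2, 2, 3]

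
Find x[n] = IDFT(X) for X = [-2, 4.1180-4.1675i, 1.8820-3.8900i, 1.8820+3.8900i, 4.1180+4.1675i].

x[n] = (1/5) Σ(k=0 to 4) X[k] · e^(2πikn/5)

Computing each x[n]:
x[0] = 2
x[1] = 2
x[2] = -2
x[3] = -1
x[4] = -3

x = [2, 2, -2, -1, -3]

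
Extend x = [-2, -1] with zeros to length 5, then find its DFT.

Original 2-point DFT: [-3, -1]
Zero-padded 5-point DFT provides frequency interpolation.

DFT_5([x, 0, ...]) = [-3, -2.3090+0.9511i, -1.1910+0.5878i, -1.1910-0.5878i, -2.3090-0.9511i]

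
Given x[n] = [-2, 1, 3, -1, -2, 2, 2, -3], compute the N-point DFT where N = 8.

X[k] = Σ(n=0 to 7) x[n] · ω_8^(nk)
where ω_8 = e^(-2πi/8)

Computing each X[k]:
X[0] = 0
X[1] = -2.1213-1.7071i
X[2] = -9-7i
X[3] = 2.1213+0.2929i
X[4] = 2
X[5] = 2.1213-0.2929i
X[6] = -9+7i
X[7] = -2.1213+1.7071i

X = [0, -2.1213-1.7071i, -9-7i, 2.1213+0.2929i, 2, 2.1213-0.2929i, -9+7i, -2.1213+1.7071i]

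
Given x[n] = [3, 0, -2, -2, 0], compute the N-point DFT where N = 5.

X[k] = Σ(n=0 to 4) x[n] · ω_5^(nk)
where ω_5 = e^(-2πi/5)

Computing each X[k]:
X[0] = -1
X[1] = 6.2361
X[2] = 1.7639
X[3] = 1.7639
X[4] = 6.2361

X = [-1, 6.2361, 1.7639, 1.7639, 6.2361]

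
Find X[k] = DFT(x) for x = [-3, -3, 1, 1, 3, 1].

X[k] = Σ(n=0 to 5) x[n] · ω_6^(nk)
where ω_6 = e^(-2πi/6)

Computing each X[k]:
X[0] = 0
X[1] = -7.0000+5.1962i
X[2] = -3.0000+1.7321i
X[3] = 2
X[4] = -3.0000-1.7321i
X[5] = -7.0000-5.1962i

X = [0, -7.0000+5.1962i, -3.0000+1.7321i, 2, -3.0000-1.7321i, -7.0000-5.1962i]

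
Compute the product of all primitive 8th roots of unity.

The primitive 8th roots of unity are ω_8^k for k coprime to 8: k ∈ {1, 3, 5, 7}
Their product equals the constant term of the cyclotomic polynomial Φ_8(x) up to sign.
For n ≥ 3, the product of all primitive nth roots of unity is 1. (For n=1 it is 1; for n=2 it is -1.)

1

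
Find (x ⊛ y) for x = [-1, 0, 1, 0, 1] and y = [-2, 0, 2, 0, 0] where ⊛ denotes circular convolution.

(x ⊛ y)[n] = Σ(m=0 to 4) x[m] · y[(n-m) mod 5]

Computing each output sample:
(x ⊛ y)[0] = 2
(x ⊛ y)[1] = 2
(x ⊛ y)[2] = -4
(x ⊛ y)[3] = 0
(x ⊛ y)[4] = 0

x ⊛ y = [2, 2, -4, 0, 0]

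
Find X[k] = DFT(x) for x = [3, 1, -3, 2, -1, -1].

X[k] = Σ(n=0 to 5) x[n] · ω_6^(nk)
where ω_6 = e^(-2πi/6)

Computing each X[k]:
X[0] = 1
X[1] = 3
X[2] = 7.0000-3.4641i
X[3] = -3
X[4] = 7.0000+3.4641i
X[5] = 3

X = [1, 3, 7.0000-3.4641i, -3, 7.0000+3.4641i, 3]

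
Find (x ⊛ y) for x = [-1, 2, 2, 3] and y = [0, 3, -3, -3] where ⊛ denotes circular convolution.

(x ⊛ y)[n] = Σ(m=0 to 3) x[m] · y[(n-m) mod 4]

Computing each output sample:
(x ⊛ y)[0] = -3
(x ⊛ y)[1] = -18
(x ⊛ y)[2] = 0
(x ⊛ y)[3] = 3

x ⊛ y = [-3, -18, 0, 3]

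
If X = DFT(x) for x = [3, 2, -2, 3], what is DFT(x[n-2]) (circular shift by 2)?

Time shift by 2: X_shifted[k] = ω_4^(2k) · X[k]
Shifted x = [-2, 3, 3, 2]

DFT(x[n-2]) = [6, -5-1i, -4, -5+1i]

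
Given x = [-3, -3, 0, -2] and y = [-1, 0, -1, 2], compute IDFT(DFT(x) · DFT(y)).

(x ⊛ y)[n] = Σ(m=0 to 3) x[m] · y[(n-m) mod 4]

Computing each output sample:
(x ⊛ y)[0] = -3
(x ⊛ y)[1] = 5
(x ⊛ y)[2] = -1
(x ⊛ y)[3] = -1

x ⊛ y = [-3, 5, -1, -1]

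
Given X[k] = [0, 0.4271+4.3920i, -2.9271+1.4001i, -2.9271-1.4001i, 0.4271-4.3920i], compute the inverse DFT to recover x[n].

x[n] = (1/5) Σ(k=0 to 4) X[k] · e^(2πikn/5)

Computing each x[n]:
x[0] = -1
x[1] = -1
x[2] = -1
x[3] = 0
x[4] = 3

x = [-1, -1, -1, 0, 3]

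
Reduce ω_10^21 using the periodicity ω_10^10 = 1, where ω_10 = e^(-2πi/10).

Since ω_10^10 = 1, powers reduce modulo 10.
21 mod 10 = 1
So ω_10^21 = ω_10^1 = e^(-2πi·1/10)

ω_10^21 = ω_10^1 = 0.8090-0.5878i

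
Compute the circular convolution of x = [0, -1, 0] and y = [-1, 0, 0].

(x ⊛ y)[n] = Σ(m=0 to 2) x[m] · y[(n-m) mod 3]

Computing each output sample:
(x ⊛ y)[0] = 0
(x ⊛ y)[1] = 1
(x ⊛ y)[2] = 0

x ⊛ y = [0, 1, 0]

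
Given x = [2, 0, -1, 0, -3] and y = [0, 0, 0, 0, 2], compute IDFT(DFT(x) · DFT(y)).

(x ⊛ y)[n] = Σ(m=0 to 4) x[m] · y[(n-m) mod 5]

Computing each output sample:
(x ⊛ y)[0] = 0
(x ⊛ y)[1] = -2
(x ⊛ y)[2] = 0
(x ⊛ y)[3] = -6
(x ⊛ y)[4] = 4

x ⊛ y = [0, -2, 0, -6, 4]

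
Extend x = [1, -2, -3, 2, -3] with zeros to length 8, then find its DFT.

Original 5-point DFT: [-5, 0.2639+1.9879i, 4.7361-5.3431i, 4.7361+5.3431i, 0.2639-1.9879i]
Zero-padded 8-point DFT provides frequency interpolation.

DFT_8([x, 0, ...]) = [-5, 1.1716+3.0000i, 1+4i, 6.8284-3.0000i, -5, 6.8284+3.0000i, 1-4i, 1.1716-3.0000i]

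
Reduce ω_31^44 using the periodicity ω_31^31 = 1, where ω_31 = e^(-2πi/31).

Since ω_31^31 = 1, powers reduce modulo 31.
44 mod 31 = 13
So ω_31^44 = ω_31^13 = e^(-2πi·13/31)

ω_31^44 = ω_31^13 = -0.8743-0.4853i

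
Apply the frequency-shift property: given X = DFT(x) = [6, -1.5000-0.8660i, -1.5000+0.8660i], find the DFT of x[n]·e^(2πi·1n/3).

Modulation property: DFT(ω_3^(-1n)·x[n]) = X[(k-1) mod 3], so circularly shift X by 1 positions.

X[k-1] = [-1.5000+0.8660i, 6, -1.5000-0.8660i]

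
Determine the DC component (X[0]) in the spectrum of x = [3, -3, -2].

X[0] = Σ(n=0 to 2) x[n] · ω_3^0 = Σ x[n]
= (3) + (-3) + (-2)

X[0] = -2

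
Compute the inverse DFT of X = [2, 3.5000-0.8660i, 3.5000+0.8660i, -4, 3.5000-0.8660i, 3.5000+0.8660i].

x[n] = (1/6) Σ(k=0 to 5) X[k] · e^(2πikn/6)

Computing each x[n]:
x[0] = 2
x[1] = 1
x[2] = -1
x[3] = 1
x[4] = -2
x[5] = 1

x = [2, 1, -1, 1, -2, 1]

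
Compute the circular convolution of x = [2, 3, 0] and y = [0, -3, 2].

(x ⊛ y)[n] = Σ(m=0 to 2) x[m] · y[(n-m) mod 3]

Computing each output sample:
(x ⊛ y)[0] = 6
(x ⊛ y)[1] = -6
(x ⊛ y)[2] = -5

x ⊛ y = [6, -6, -5]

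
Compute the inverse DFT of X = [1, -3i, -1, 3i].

x[n] = (1/4) Σ(k=0 to 3) X[k] · e^(2πikn/4)

Computing each x[n]:
x[0] = 0
x[1] = 2
x[2] = 0
x[3] = -1

x = [0, 2, 0, -1]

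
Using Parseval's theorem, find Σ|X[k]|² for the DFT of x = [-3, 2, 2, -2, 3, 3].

Parseval: Σ|x[n]|² = (1/N)Σ|X[k]|², so Σ|X[k]|² = N·Σ|x[n]|² = 6·39.0000

Σ|X[k]|² = N·Σ|x[n]|² = 6·39.0000 = 234.0000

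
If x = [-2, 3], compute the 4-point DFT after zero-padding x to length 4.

Original 2-point DFT: [1, -5]
Zero-padded 4-point DFT provides frequency interpolation.

DFT_4([x, 0, ...]) = [1, -2-3i, -5, -2+3i]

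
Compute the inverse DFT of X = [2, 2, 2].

x[n] = (1/3) Σ(k=0 to 2) X[k] · e^(2πikn/3)

Computing each x[n]:
x[0] = 2
x[1] = 0
x[2] = 0

x = [2, 0, 0]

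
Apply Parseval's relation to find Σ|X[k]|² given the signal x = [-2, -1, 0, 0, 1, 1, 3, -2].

Parseval: Σ|x[n]|² = (1/N)Σ|X[k]|², so Σ|X[k]|² = N·Σ|x[n]|² = 8·20.0000

Σ|X[k]|² = N·Σ|x[n]|² = 8·20.0000 = 160.0000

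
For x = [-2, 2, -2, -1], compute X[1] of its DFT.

X[1] = Σ(n=0 to 3) x[n] · ω_4^(1n) where ω_4 = e^(-2πi/4)
= (-2)·ω_4^0 + (2)·ω_4^1 + (-2)·ω_4^2 + (-1)·ω_4^3

X[1] = -3i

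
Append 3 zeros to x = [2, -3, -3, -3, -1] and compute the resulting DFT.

Original 5-point DFT: [-8, 5.6180+1.9021i, 3.3820+1.1756i, 3.3820-1.1756i, 5.6180-1.9021i]
Zero-padded 8-point DFT provides frequency interpolation.

DFT_8([x, 0, ...]) = [-8, 3.0000+7.2426i, 4, 3.0000+1.2426i, 4, 3.0000-1.2426i, 4, 3.0000-7.2426i]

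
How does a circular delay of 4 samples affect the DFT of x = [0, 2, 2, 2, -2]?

Time shift by 4: X_shifted[k] = ω_5^(4k) · X[k]
Shifted x = [2, 2, 2, -2, 0]

DFT(x[n-4]) = [4, 2.6180-4.2533i, 0.3820+2.6287i, 0.3820-2.6287i, 2.6180+4.2533i]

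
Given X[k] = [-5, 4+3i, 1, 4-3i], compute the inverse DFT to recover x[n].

x[n] = (1/4) Σ(k=0 to 3) X[k] · e^(2πikn/4)

Computing each x[n]:
x[0] = 1
x[1] = -3
x[2] = -3
x[3] = 0

x = [1, -3, -3, 0]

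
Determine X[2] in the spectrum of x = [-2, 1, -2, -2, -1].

X[2] = Σ(n=0 to 4) x[n] · ω_5^(2n) where ω_5 = e^(-2πi/5)
= (-2)·ω_5^0 + (1)·ω_5^2 + (-2)·ω_5^4 + (-2)·ω_5^6 + (-1)·ω_5^8

X[2] = -3.2361-1.1756i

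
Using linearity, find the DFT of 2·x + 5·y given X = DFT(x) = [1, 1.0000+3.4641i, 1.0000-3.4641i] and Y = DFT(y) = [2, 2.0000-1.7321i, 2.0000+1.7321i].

By linearity: DFT(2x + 5y) = 2·DFT(x) + 5·DFT(y)
= 2·[1, 1.0000+3.4641i, 1.0000-3.4641i] + 5·[2, 2.0000-1.7321i, 2.0000+1.7321i]

Computing element-wise:
Z[0] = 2·(1) + 5·(2) = 12
Z[1] = 2·(1.0000+3.4641i) + 5·(2.0000-1.7321i) = 12.0000-1.7323i
Z[2] = 2·(1.0000-3.4641i) + 5·(2.0000+1.7321i) = 12.0000+1.7323i

DFT(2x + 5y) = 2·X + 5·Y = [12, 12.0000-1.7323i, 12.0000+1.7323i]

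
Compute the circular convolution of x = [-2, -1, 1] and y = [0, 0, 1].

(x ⊛ y)[n] = Σ(m=0 to 2) x[m] · y[(n-m) mod 3]

Computing each output sample:
(x ⊛ y)[0] = -1
(x ⊛ y)[1] = 1
(x ⊛ y)[2] = -2

x ⊛ y = [-1, 1, -2]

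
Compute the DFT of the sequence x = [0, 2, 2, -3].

X[k] = Σ(n=0 to 3) x[n] · ω_4^(nk)
where ω_4 = e^(-2πi/4)

Computing each X[k]:
X[0] = 1
X[1] = -2-5i
X[2] = 3
X[3] = -2+5i

X = [1, -2-5i, 3, -2+5i]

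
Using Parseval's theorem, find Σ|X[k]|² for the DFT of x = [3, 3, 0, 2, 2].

Parseval: Σ|x[n]|² = (1/N)Σ|X[k]|², so Σ|X[k]|² = N·Σ|x[n]|² = 5·26.0000

Σ|X[k]|² = N·Σ|x[n]|² = 5·26.0000 = 130.0000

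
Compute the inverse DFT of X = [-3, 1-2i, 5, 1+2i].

x[n] = (1/4) Σ(k=0 to 3) X[k] · e^(2πikn/4)

Computing each x[n]:
x[0] = 1
x[1] = -1
x[2] = 0
x[3] = -3

x = [1, -1, 0, -3]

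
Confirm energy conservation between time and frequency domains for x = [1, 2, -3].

Time domain:
Σ|x[n]|² = |1|² + |2|² + |-3|² = 14.0000

Frequency domain:
(1/3)Σ|X[k]|² = (1/3)(|0|² + |1.5000-4.3301i|² + |1.5000+4.3301i|²) = (1/3)·42.0000 = 14.0000

Both sides agree, confirming Parseval's theorem.

Σ|x[n]|² = (1/N)Σ|X[k]|² = 14.0000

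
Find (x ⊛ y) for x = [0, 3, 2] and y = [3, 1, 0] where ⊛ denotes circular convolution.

(x ⊛ y)[n] = Σ(m=0 to 2) x[m] · y[(n-m) mod 3]

Computing each output sample:
(x ⊛ y)[0] = 2
(x ⊛ y)[1] = 9
(x ⊛ y)[2] = 9

x ⊛ y = [2, 9, 9]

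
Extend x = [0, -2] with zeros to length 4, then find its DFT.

Original 2-point DFT: [-2, 2]
Zero-padded 4-point DFT provides frequency interpolation.

DFT_4([x, 0, ...]) = [-2, 2i, 2, -2i]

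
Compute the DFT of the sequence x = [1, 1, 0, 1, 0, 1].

X[k] = Σ(n=0 to 5) x[n] · ω_6^(nk)
where ω_6 = e^(-2πi/6)

Computing each X[k]:
X[0] = 4
X[1] = 1
X[2] = 1
X[3] = -2
X[4] = 1
X[5] = 1

X = [4, 1, 1, -2, 1, 1]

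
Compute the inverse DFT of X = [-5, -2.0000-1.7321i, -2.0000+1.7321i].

x[n] = (1/3) Σ(k=0 to 2) X[k] · e^(2πikn/3)

Computing each x[n]:
x[0] = -3
x[1] = 0
x[2] = -2

x = [-3, 0, -2]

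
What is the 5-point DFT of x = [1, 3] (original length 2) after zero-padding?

Original 2-point DFT: [4, -2]
Zero-padded 5-point DFT provides frequency interpolation.

DFT_5([x, 0, ...]) = [4, 1.9271-2.8532i, -1.4271-1.7634i, -1.4271+1.7634i, 1.9271+2.8532i]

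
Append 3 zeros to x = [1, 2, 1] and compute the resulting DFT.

Original 3-point DFT: [4, -0.5000-0.8660i, -0.5000+0.8660i]
Zero-padded 6-point DFT provides frequency interpolation.

DFT_6([x, 0, ...]) = [4, 1.5000-2.5981i, -0.5000-0.8660i, 0, -0.5000+0.8660i, 1.5000+2.5981i]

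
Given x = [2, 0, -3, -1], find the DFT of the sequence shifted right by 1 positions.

Time shift by 1: X_shifted[k] = ω_4^(1k) · X[k]
Shifted x = [-1, 2, 0, -3]

DFT(x[n-1]) = [-2, -1-5i, 0, -1+5i]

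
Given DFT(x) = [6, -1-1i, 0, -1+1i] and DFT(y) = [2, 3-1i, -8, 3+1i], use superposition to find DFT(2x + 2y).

By linearity: DFT(2x + 2y) = 2·DFT(x) + 2·DFT(y)
= 2·[6, -1-1i, 0, -1+1i] + 2·[2, 3-1i, -8, 3+1i]

Computing element-wise:
Z[0] = 2·(6) + 2·(2) = 16
Z[1] = 2·(-1-1i) + 2·(3-1i) = 4-4i
Z[2] = 2·(0) + 2·(-8) = -16
Z[3] = 2·(-1+1i) + 2·(3+1i) = 4+4i

DFT(2x + 2y) = 2·X + 2·Y = [16, 4-4i, -16, 4+4i]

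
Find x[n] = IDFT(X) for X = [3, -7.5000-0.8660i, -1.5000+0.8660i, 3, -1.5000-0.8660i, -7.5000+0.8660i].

x[n] = (1/6) Σ(k=0 to 5) X[k] · e^(2πikn/6)

Computing each x[n]:
x[0] = -2
x[1] = -1
x[2] = 3
x[3] = 2
x[4] = 2
x[5] = -1

x = [-2, -1, 3, 2, 2, -1]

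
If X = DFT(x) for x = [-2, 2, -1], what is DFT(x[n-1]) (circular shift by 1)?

Time shift by 1: X_shifted[k] = ω_3^(1k) · X[k]
Shifted x = [-1, -2, 2]

DFT(x[n-1]) = [-1, -1.0000+3.4641i, -1.0000-3.4641i]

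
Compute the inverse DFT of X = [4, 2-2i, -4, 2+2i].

x[n] = (1/4) Σ(k=0 to 3) X[k] · e^(2πikn/4)

Computing each x[n]:
x[0] = 1
x[1] = 3
x[2] = -1
x[3] = 1

x = [1, 3, -1, 1]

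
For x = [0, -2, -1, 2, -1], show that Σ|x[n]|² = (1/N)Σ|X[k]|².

Time domain:
Σ|x[n]|² = |0|² + |-2|² + |-1|² + |2|² + |-1|² = 10.0000

Frequency domain:
(1/5)Σ|X[k]|² = (1/5)(|-2|² + |-1.7361+2.7144i|² + |2.7361-2.2654i|² + |2.7361+2.2654i|² + |-1.7361-2.7144i|²) = (1/5)·50.0000 = 10.0000

Both sides agree, confirming Parseval's theorem.

Σ|x[n]|² = (1/N)Σ|X[k]|² = 10.0000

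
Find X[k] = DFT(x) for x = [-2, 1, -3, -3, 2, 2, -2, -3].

X[k] = Σ(n=0 to 7) x[n] · ω_8^(nk)
where ω_8 = e^(-2πi/8)

Computing each X[k]:
X[0] = -8
X[1] = -4.7071+1.7071i
X[2] = 5-9i
X[3] = -3.2929-0.2929i
X[4] = -2
X[5] = -3.2929+0.2929i
X[6] = 5+9i
X[7] = -4.7071-1.7071i

X = [-8, -4.7071+1.7071i, 5-9i, -3.2929-0.2929i, -2, -3.2929+0.2929i, 5+9i, -4.7071-1.7071i]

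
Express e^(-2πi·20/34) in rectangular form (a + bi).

ω_34^20 = e^(-2πi·20/34)
= cos(-2π·20/34) + i·sin(-2π·20/34)
= cos(-40π/34) + i·sin(-40π/34)

ω_34^20 = cos(-40π/34) + i·sin(-40π/34) = -0.8502+0.5264i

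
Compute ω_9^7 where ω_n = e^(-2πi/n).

ω_9^7 = e^(-2πi·7/9)
= cos(-2π·7/9) + i·sin(-2π·7/9)
= cos(-14π/9) + i·sin(-14π/9)

ω_9^7 = cos(-14π/9) + i·sin(-14π/9) = 0.1736+0.9848i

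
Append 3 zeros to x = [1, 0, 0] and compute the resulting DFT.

Original 3-point DFT: [1, 1, 1]
Zero-padded 6-point DFT provides frequency interpolation.

DFT_6([x, 0, ...]) = [1, 1, 1, 1, 1, 1]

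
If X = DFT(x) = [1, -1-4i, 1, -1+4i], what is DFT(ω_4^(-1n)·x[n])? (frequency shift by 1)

Modulation property: DFT(ω_4^(-1n)·x[n]) = X[(k-1) mod 4], so circularly shift X by 1 positions.

X[k-1] = [-1+4i, 1, -1-4i, 1]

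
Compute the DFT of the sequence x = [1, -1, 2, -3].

X[k] = Σ(n=0 to 3) x[n] · ω_4^(nk)
where ω_4 = e^(-2πi/4)

Computing each X[k]:
X[0] = -1
X[1] = -1-2i
X[2] = 7
X[3] = -1+2i

X = [-1, -1-2i, 7, -1+2i]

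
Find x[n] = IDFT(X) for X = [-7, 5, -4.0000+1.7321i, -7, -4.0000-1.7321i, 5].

x[n] = (1/6) Σ(k=0 to 5) X[k] · e^(2πikn/6)

Computing each x[n]:
x[0] = -2
x[1] = 1
x[2] = -2
x[3] = -3
x[4] = -3
x[5] = 2

x = [-2, 1, -2, -3, -3, 2]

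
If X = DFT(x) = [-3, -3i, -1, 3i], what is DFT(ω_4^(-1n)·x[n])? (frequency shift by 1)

Modulation property: DFT(ω_4^(-1n)·x[n]) = X[(k-1) mod 4], so circularly shift X by 1 positions.

X[k-1] = [3i, -3, -3i, -1]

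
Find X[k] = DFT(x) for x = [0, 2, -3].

X[k] = Σ(n=0 to 2) x[n] · ω_3^(nk)
where ω_3 = e^(-2πi/3)

Computing each X[k]:
X[0] = -1
X[1] = 0.5000-4.3301i
X[2] = 0.5000+4.3301i

X = [-1, 0.5000-4.3301i, 0.5000+4.3301i]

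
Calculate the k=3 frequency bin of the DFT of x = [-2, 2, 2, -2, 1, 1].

X[3] = Σ(n=0 to 5) x[n] · ω_6^(3n) where ω_6 = e^(-2πi/6)
= (-2)·ω_6^0 + (2)·ω_6^3 + (2)·ω_6^6 + (-2)·ω_6^9 + (1)·ω_6^12 + (1)·ω_6^15

X[3] = 0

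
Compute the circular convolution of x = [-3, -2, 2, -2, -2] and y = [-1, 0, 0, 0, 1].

(x ⊛ y)[n] = Σ(m=0 to 4) x[m] · y[(n-m) mod 5]

Computing each output sample:
(x ⊛ y)[0] = 1
(x ⊛ y)[1] = 4
(x ⊛ y)[2] = -4
(x ⊛ y)[3] = 0
(x ⊛ y)[4] = -1

x ⊛ y = [1, 4, -4, 0, -1]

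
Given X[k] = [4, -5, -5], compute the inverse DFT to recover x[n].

x[n] = (1/3) Σ(k=0 to 2) X[k] · e^(2πikn/3)

Computing each x[n]:
x[0] = -2
x[1] = 3
x[2] = 3

x = [-2, 3, 3]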